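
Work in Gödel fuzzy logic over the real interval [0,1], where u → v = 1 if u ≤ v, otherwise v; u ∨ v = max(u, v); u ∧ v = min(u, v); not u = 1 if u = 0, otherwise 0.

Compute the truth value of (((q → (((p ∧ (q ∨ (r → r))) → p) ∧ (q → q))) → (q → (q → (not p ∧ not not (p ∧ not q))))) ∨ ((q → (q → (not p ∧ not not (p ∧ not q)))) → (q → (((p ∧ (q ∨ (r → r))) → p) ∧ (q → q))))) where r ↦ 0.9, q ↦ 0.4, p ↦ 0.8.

(r → r): 0.9 ≤ 0.9, so result = 1
(q ∨ (r → r)) = max(0.4, 1) = 1
(p ∧ (q ∨ (r → r))) = min(0.8, 1) = 0.8
((p ∧ (q ∨ (r → r))) → p): 0.8 ≤ 0.8, so result = 1
(q → q): 0.4 ≤ 0.4, so result = 1
(((p ∧ (q ∨ (r → r))) → p) ∧ (q → q)) = min(1, 1) = 1
(q → (((p ∧ (q ∨ (r → r))) → p) ∧ (q → q))): 0.4 ≤ 1, so result = 1
not p: Gödel ¬ of 0.8 = 0 (operand ≠ 0)
not q: Gödel ¬ of 0.4 = 0 (operand ≠ 0)
(p ∧ not q) = min(0.8, 0) = 0
not (p ∧ not q): Gödel ¬ of 0 = 1 (operand is 0)
not not (p ∧ not q): Gödel ¬ of 1 = 0 (operand ≠ 0)
(not p ∧ not not (p ∧ not q)) = min(0, 0) = 0
(q → (not p ∧ not not (p ∧ not q))): 0.4 > 0, so result = 0
(q → (q → (not p ∧ not not (p ∧ not q)))): 0.4 > 0, so result = 0
((q → (((p ∧ (q ∨ (r → r))) → p) ∧ (q → q))) → (q → (q → (not p ∧ not not (p ∧ not q))))): 1 > 0, so result = 0
not p: Gödel ¬ of 0.8 = 0 (operand ≠ 0)
not q: Gödel ¬ of 0.4 = 0 (operand ≠ 0)
(p ∧ not q) = min(0.8, 0) = 0
not (p ∧ not q): Gödel ¬ of 0 = 1 (operand is 0)
not not (p ∧ not q): Gödel ¬ of 1 = 0 (operand ≠ 0)
(not p ∧ not not (p ∧ not q)) = min(0, 0) = 0
(q → (not p ∧ not not (p ∧ not q))): 0.4 > 0, so result = 0
(q → (q → (not p ∧ not not (p ∧ not q)))): 0.4 > 0, so result = 0
(r → r): 0.9 ≤ 0.9, so result = 1
(q ∨ (r → r)) = max(0.4, 1) = 1
(p ∧ (q ∨ (r → r))) = min(0.8, 1) = 0.8
((p ∧ (q ∨ (r → r))) → p): 0.8 ≤ 0.8, so result = 1
(q → q): 0.4 ≤ 0.4, so result = 1
(((p ∧ (q ∨ (r → r))) → p) ∧ (q → q)) = min(1, 1) = 1
(q → (((p ∧ (q ∨ (r → r))) → p) ∧ (q → q))): 0.4 ≤ 1, so result = 1
((q → (q → (not p ∧ not not (p ∧ not q)))) → (q → (((p ∧ (q ∨ (r → r))) → p) ∧ (q → q)))): 0 ≤ 1, so result = 1
(((q → (((p ∧ (q ∨ (r → r))) → p) ∧ (q → q))) → (q → (q → (not p ∧ not not (p ∧ not q))))) ∨ ((q → (q → (not p ∧ not not (p ∧ not q)))) → (q → (((p ∧ (q ∨ (r → r))) → p) ∧ (q → q))))) = max(0, 1) = 1

1.00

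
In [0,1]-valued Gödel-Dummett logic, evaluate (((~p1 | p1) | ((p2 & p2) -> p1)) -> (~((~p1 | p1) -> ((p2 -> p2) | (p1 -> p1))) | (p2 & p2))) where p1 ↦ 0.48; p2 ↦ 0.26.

~p1: Gödel ¬ of 0.48 = 0 (operand ≠ 0)
(~p1 | p1) = max(0, 0.48) = 0.48
(p2 & p2) = min(0.26, 0.26) = 0.26
((p2 & p2) -> p1): 0.26 ≤ 0.48, so result = 1
((~p1 | p1) | ((p2 & p2) -> p1)) = max(0.48, 1) = 1
~p1: Gödel ¬ of 0.48 = 0 (operand ≠ 0)
(~p1 | p1) = max(0, 0.48) = 0.48
(p2 -> p2): 0.26 ≤ 0.26, so result = 1
(p1 -> p1): 0.48 ≤ 0.48, so result = 1
((p2 -> p2) | (p1 -> p1)) = max(1, 1) = 1
((~p1 | p1) -> ((p2 -> p2) | (p1 -> p1))): 0.48 ≤ 1, so result = 1
~((~p1 | p1) -> ((p2 -> p2) | (p1 -> p1))): Gödel ¬ of 1 = 0 (operand ≠ 0)
(p2 & p2) = min(0.26, 0.26) = 0.26
(~((~p1 | p1) -> ((p2 -> p2) | (p1 -> p1))) | (p2 & p2)) = max(0, 0.26) = 0.26
(((~p1 | p1) | ((p2 & p2) -> p1)) -> (~((~p1 | p1) -> ((p2 -> p2) | (p1 -> p1))) | (p2 & p2))): 1 > 0.26, so result = 0.26

0.26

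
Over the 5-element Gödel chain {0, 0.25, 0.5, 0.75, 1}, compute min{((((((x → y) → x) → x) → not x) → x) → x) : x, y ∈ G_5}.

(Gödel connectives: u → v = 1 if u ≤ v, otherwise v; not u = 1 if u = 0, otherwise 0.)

The minimum is attained at x = 0.25, y = 0:
  (x → y): 0.25 > 0, so result = 0
  ((x → y) → x): 0 ≤ 0.25, so result = 1
  (((x → y) → x) → x): 1 > 0.25, so result = 0.25
  not x: Gödel ¬ of 0.25 = 0 (operand ≠ 0)
  ((((x → y) → x) → x) → not x): 0.25 > 0, so result = 0
  (((((x → y) → x) → x) → not x) → x): 0 ≤ 0.25, so result = 1
  ((((((x → y) → x) → x) → not x) → x) → x): 1 > 0.25, so result = 0.25
Checking all 25 assignments confirms none give a value below 0.25.

0.25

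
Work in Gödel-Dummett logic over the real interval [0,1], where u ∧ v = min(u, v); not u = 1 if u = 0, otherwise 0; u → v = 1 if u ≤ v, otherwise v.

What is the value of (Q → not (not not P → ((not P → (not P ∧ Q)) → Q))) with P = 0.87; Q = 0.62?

not P: Gödel ¬ of 0.87 = 0 (operand ≠ 0)
not not P: Gödel ¬ of 0 = 1 (operand is 0)
not P: Gödel ¬ of 0.87 = 0 (operand ≠ 0)
not P: Gödel ¬ of 0.87 = 0 (operand ≠ 0)
(not P ∧ Q) = min(0, 0.62) = 0
(not P → (not P ∧ Q)): 0 ≤ 0, so result = 1
((not P → (not P ∧ Q)) → Q): 1 > 0.62, so result = 0.62
(not not P → ((not P → (not P ∧ Q)) → Q)): 1 > 0.62, so result = 0.62
not (not not P → ((not P → (not P ∧ Q)) → Q)): Gödel ¬ of 0.62 = 0 (operand ≠ 0)
(Q → not (not not P → ((not P → (not P ∧ Q)) → Q))): 0.62 > 0, so result = 0

0.00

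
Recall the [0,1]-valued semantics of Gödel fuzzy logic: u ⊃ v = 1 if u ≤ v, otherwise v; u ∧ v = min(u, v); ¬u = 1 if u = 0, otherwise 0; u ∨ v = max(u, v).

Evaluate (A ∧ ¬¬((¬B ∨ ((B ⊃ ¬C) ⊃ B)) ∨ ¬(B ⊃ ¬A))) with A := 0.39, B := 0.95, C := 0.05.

0.39

¬B: Gödel ¬ of 0.95 = 0 (operand ≠ 0)
¬C: Gödel ¬ of 0.05 = 0 (operand ≠ 0)
(B ⊃ ¬C): 0.95 > 0, so result = 0
((B ⊃ ¬C) ⊃ B): 0 ≤ 0.95, so result = 1
(¬B ∨ ((B ⊃ ¬C) ⊃ B)) = max(0, 1) = 1
¬A: Gödel ¬ of 0.39 = 0 (operand ≠ 0)
(B ⊃ ¬A): 0.95 > 0, so result = 0
¬(B ⊃ ¬A): Gödel ¬ of 0 = 1 (operand is 0)
((¬B ∨ ((B ⊃ ¬C) ⊃ B)) ∨ ¬(B ⊃ ¬A)) = max(1, 1) = 1
¬((¬B ∨ ((B ⊃ ¬C) ⊃ B)) ∨ ¬(B ⊃ ¬A)): Gödel ¬ of 1 = 0 (operand ≠ 0)
¬¬((¬B ∨ ((B ⊃ ¬C) ⊃ B)) ∨ ¬(B ⊃ ¬A)): Gödel ¬ of 0 = 1 (operand is 0)
(A ∧ ¬¬((¬B ∨ ((B ⊃ ¬C) ⊃ B)) ∨ ¬(B ⊃ ¬A))) = min(0.39, 1) = 0.39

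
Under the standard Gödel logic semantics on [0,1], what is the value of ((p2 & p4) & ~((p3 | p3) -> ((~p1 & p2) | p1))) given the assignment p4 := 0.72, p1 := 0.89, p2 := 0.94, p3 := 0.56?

(p2 & p4) = min(0.94, 0.72) = 0.72
(p3 | p3) = max(0.56, 0.56) = 0.56
~p1: Gödel ¬ of 0.89 = 0 (operand ≠ 0)
(~p1 & p2) = min(0, 0.94) = 0
((~p1 & p2) | p1) = max(0, 0.89) = 0.89
((p3 | p3) -> ((~p1 & p2) | p1)): 0.56 ≤ 0.89, so result = 1
~((p3 | p3) -> ((~p1 & p2) | p1)): Gödel ¬ of 1 = 0 (operand ≠ 0)
((p2 & p4) & ~((p3 | p3) -> ((~p1 & p2) | p1))) = min(0.72, 0) = 0

0.00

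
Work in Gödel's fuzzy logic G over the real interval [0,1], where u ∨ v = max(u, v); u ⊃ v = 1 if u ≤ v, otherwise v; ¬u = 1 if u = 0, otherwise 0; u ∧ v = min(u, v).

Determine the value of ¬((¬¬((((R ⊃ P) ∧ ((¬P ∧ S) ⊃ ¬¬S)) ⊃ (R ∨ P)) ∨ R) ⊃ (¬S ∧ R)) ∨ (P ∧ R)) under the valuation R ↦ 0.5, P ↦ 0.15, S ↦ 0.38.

(R ⊃ P): 0.5 > 0.15, so result = 0.15
¬P: Gödel ¬ of 0.15 = 0 (operand ≠ 0)
(¬P ∧ S) = min(0, 0.38) = 0
¬S: Gödel ¬ of 0.38 = 0 (operand ≠ 0)
¬¬S: Gödel ¬ of 0 = 1 (operand is 0)
((¬P ∧ S) ⊃ ¬¬S): 0 ≤ 1, so result = 1
((R ⊃ P) ∧ ((¬P ∧ S) ⊃ ¬¬S)) = min(0.15, 1) = 0.15
(R ∨ P) = max(0.5, 0.15) = 0.5
(((R ⊃ P) ∧ ((¬P ∧ S) ⊃ ¬¬S)) ⊃ (R ∨ P)): 0.15 ≤ 0.5, so result = 1
((((R ⊃ P) ∧ ((¬P ∧ S) ⊃ ¬¬S)) ⊃ (R ∨ P)) ∨ R) = max(1, 0.5) = 1
¬((((R ⊃ P) ∧ ((¬P ∧ S) ⊃ ¬¬S)) ⊃ (R ∨ P)) ∨ R): Gödel ¬ of 1 = 0 (operand ≠ 0)
¬¬((((R ⊃ P) ∧ ((¬P ∧ S) ⊃ ¬¬S)) ⊃ (R ∨ P)) ∨ R): Gödel ¬ of 0 = 1 (operand is 0)
¬S: Gödel ¬ of 0.38 = 0 (operand ≠ 0)
(¬S ∧ R) = min(0, 0.5) = 0
(¬¬((((R ⊃ P) ∧ ((¬P ∧ S) ⊃ ¬¬S)) ⊃ (R ∨ P)) ∨ R) ⊃ (¬S ∧ R)): 1 > 0, so result = 0
(P ∧ R) = min(0.15, 0.5) = 0.15
((¬¬((((R ⊃ P) ∧ ((¬P ∧ S) ⊃ ¬¬S)) ⊃ (R ∨ P)) ∨ R) ⊃ (¬S ∧ R)) ∨ (P ∧ R)) = max(0, 0.15) = 0.15
¬((¬¬((((R ⊃ P) ∧ ((¬P ∧ S) ⊃ ¬¬S)) ⊃ (R ∨ P)) ∨ R) ⊃ (¬S ∧ R)) ∨ (P ∧ R)): Gödel ¬ of 0.15 = 0 (operand ≠ 0)

0.00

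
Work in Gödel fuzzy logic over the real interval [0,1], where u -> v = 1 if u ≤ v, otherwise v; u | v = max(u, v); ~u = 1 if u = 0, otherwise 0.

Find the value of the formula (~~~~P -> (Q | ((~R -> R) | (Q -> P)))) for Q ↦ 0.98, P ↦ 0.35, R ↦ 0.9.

~P: Gödel ¬ of 0.35 = 0 (operand ≠ 0)
~~P: Gödel ¬ of 0 = 1 (operand is 0)
~~~P: Gödel ¬ of 1 = 0 (operand ≠ 0)
~~~~P: Gödel ¬ of 0 = 1 (operand is 0)
~R: Gödel ¬ of 0.9 = 0 (operand ≠ 0)
(~R -> R): 0 ≤ 0.9, so result = 1
(Q -> P): 0.98 > 0.35, so result = 0.35
((~R -> R) | (Q -> P)) = max(1, 0.35) = 1
(Q | ((~R -> R) | (Q -> P))) = max(0.98, 1) = 1
(~~~~P -> (Q | ((~R -> R) | (Q -> P)))): 1 ≤ 1, so result = 1

1.00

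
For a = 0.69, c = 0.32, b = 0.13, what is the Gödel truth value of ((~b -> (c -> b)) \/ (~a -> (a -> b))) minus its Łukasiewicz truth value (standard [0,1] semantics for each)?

Gödel evaluation:
  ~b: Gödel ¬ of 0.13 = 0 (operand ≠ 0)
  (c -> b): 0.32 > 0.13, so result = 0.13
  (~b -> (c -> b)): 0 ≤ 0.13, so result = 1
  ~a: Gödel ¬ of 0.69 = 0 (operand ≠ 0)
  (a -> b): 0.69 > 0.13, so result = 0.13
  (~a -> (a -> b)): 0 ≤ 0.13, so result = 1
  ((~b -> (c -> b)) \/ (~a -> (a -> b))) = max(1, 1) = 1
  Gödel value = 1
Łukasiewicz evaluation:
  ~b: Łukasiewicz ¬ gives 1 − 0.13 = 0.87
  (c -> b): min(1, 1 − 0.32 + 0.13) = 0.81
  (~b -> (c -> b)): min(1, 1 − 0.87 + 0.81) = 0.94
  ~a: Łukasiewicz ¬ gives 1 − 0.69 = 0.31
  (a -> b): min(1, 1 − 0.69 + 0.13) = 0.44
  (~a -> (a -> b)): min(1, 1 − 0.31 + 0.44) = 1
  ((~b -> (c -> b)) \/ (~a -> (a -> b))) = max(0.94, 1) = 1
  Łukasiewicz value = 1
Difference: 1 − 1 = 0.00

0.00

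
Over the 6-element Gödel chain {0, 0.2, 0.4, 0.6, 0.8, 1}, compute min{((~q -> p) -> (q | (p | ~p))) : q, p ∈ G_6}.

0.20

The minimum is attained at q = 0.2, p = 0.2:
  ~q: Gödel ¬ of 0.2 = 0 (operand ≠ 0)
  (~q -> p): 0 ≤ 0.2, so result = 1
  ~p: Gödel ¬ of 0.2 = 0 (operand ≠ 0)
  (p | ~p) = max(0.2, 0) = 0.2
  (q | (p | ~p)) = max(0.2, 0.2) = 0.2
  ((~q -> p) -> (q | (p | ~p))): 1 > 0.2, so result = 0.2
Checking all 36 assignments confirms none give a value below 0.20.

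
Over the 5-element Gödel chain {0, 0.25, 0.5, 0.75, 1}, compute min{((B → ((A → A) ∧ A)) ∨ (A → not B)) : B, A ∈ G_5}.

0.25

The minimum is attained at B = 0.5, A = 0.25:
  (A → A): 0.25 ≤ 0.25, so result = 1
  ((A → A) ∧ A) = min(1, 0.25) = 0.25
  (B → ((A → A) ∧ A)): 0.5 > 0.25, so result = 0.25
  not B: Gödel ¬ of 0.5 = 0 (operand ≠ 0)
  (A → not B): 0.25 > 0, so result = 0
  ((B → ((A → A) ∧ A)) ∨ (A → not B)) = max(0.25, 0) = 0.25
Checking all 25 assignments confirms none give a value below 0.25.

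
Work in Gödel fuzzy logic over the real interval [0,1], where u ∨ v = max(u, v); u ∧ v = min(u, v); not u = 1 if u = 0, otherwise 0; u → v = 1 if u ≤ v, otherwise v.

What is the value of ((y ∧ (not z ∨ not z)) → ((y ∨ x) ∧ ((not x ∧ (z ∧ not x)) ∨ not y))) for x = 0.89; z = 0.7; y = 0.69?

1.00

not z: Gödel ¬ of 0.7 = 0 (operand ≠ 0)
not z: Gödel ¬ of 0.7 = 0 (operand ≠ 0)
(not z ∨ not z) = max(0, 0) = 0
(y ∧ (not z ∨ not z)) = min(0.69, 0) = 0
(y ∨ x) = max(0.69, 0.89) = 0.89
not x: Gödel ¬ of 0.89 = 0 (operand ≠ 0)
not x: Gödel ¬ of 0.89 = 0 (operand ≠ 0)
(z ∧ not x) = min(0.7, 0) = 0
(not x ∧ (z ∧ not x)) = min(0, 0) = 0
not y: Gödel ¬ of 0.69 = 0 (operand ≠ 0)
((not x ∧ (z ∧ not x)) ∨ not y) = max(0, 0) = 0
((y ∨ x) ∧ ((not x ∧ (z ∧ not x)) ∨ not y)) = min(0.89, 0) = 0
((y ∧ (not z ∨ not z)) → ((y ∨ x) ∧ ((not x ∧ (z ∧ not x)) ∨ not y))): 0 ≤ 0, so result = 1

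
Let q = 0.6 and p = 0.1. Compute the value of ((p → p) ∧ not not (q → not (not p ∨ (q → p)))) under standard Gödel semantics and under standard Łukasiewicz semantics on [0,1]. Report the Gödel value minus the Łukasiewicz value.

-0.50

Gödel evaluation:
  (p → p): 0.1 ≤ 0.1, so result = 1
  not p: Gödel ¬ of 0.1 = 0 (operand ≠ 0)
  (q → p): 0.6 > 0.1, so result = 0.1
  (not p ∨ (q → p)) = max(0, 0.1) = 0.1
  not (not p ∨ (q → p)): Gödel ¬ of 0.1 = 0 (operand ≠ 0)
  (q → not (not p ∨ (q → p))): 0.6 > 0, so result = 0
  not (q → not (not p ∨ (q → p))): Gödel ¬ of 0 = 1 (operand is 0)
  not not (q → not (not p ∨ (q → p))): Gödel ¬ of 1 = 0 (operand ≠ 0)
  ((p → p) ∧ not not (q → not (not p ∨ (q → p)))) = min(1, 0) = 0
  Gödel value = 0
Łukasiewicz evaluation:
  (p → p): min(1, 1 − 0.1 + 0.1) = 1
  not p: Łukasiewicz ¬ gives 1 − 0.1 = 0.9
  (q → p): min(1, 1 − 0.6 + 0.1) = 0.5
  (not p ∨ (q → p)) = max(0.9, 0.5) = 0.9
  not (not p ∨ (q → p)): Łukasiewicz ¬ gives 1 − 0.9 = 0.1
  (q → not (not p ∨ (q → p))): min(1, 1 − 0.6 + 0.1) = 0.5
  not (q → not (not p ∨ (q → p))): Łukasiewicz ¬ gives 1 − 0.5 = 0.5
  not not (q → not (not p ∨ (q → p))): Łukasiewicz ¬ gives 1 − 0.5 = 0.5
  ((p → p) ∧ not not (q → not (not p ∨ (q → p)))) = min(1, 0.5) = 0.5
  Łukasiewicz value = 0.5
Difference: 0 − 0.5 = -0.50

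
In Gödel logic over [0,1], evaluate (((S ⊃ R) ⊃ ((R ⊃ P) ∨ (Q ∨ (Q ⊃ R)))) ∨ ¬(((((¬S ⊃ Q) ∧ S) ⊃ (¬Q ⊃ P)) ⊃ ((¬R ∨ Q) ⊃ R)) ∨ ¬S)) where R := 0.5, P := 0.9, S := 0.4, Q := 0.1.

(S ⊃ R): 0.4 ≤ 0.5, so result = 1
(R ⊃ P): 0.5 ≤ 0.9, so result = 1
(Q ⊃ R): 0.1 ≤ 0.5, so result = 1
(Q ∨ (Q ⊃ R)) = max(0.1, 1) = 1
((R ⊃ P) ∨ (Q ∨ (Q ⊃ R))) = max(1, 1) = 1
((S ⊃ R) ⊃ ((R ⊃ P) ∨ (Q ∨ (Q ⊃ R)))): 1 ≤ 1, so result = 1
¬S: Gödel ¬ of 0.4 = 0 (operand ≠ 0)
(¬S ⊃ Q): 0 ≤ 0.1, so result = 1
((¬S ⊃ Q) ∧ S) = min(1, 0.4) = 0.4
¬Q: Gödel ¬ of 0.1 = 0 (operand ≠ 0)
(¬Q ⊃ P): 0 ≤ 0.9, so result = 1
(((¬S ⊃ Q) ∧ S) ⊃ (¬Q ⊃ P)): 0.4 ≤ 1, so result = 1
¬R: Gödel ¬ of 0.5 = 0 (operand ≠ 0)
(¬R ∨ Q) = max(0, 0.1) = 0.1
((¬R ∨ Q) ⊃ R): 0.1 ≤ 0.5, so result = 1
((((¬S ⊃ Q) ∧ S) ⊃ (¬Q ⊃ P)) ⊃ ((¬R ∨ Q) ⊃ R)): 1 ≤ 1, so result = 1
¬S: Gödel ¬ of 0.4 = 0 (operand ≠ 0)
(((((¬S ⊃ Q) ∧ S) ⊃ (¬Q ⊃ P)) ⊃ ((¬R ∨ Q) ⊃ R)) ∨ ¬S) = max(1, 0) = 1
¬(((((¬S ⊃ Q) ∧ S) ⊃ (¬Q ⊃ P)) ⊃ ((¬R ∨ Q) ⊃ R)) ∨ ¬S): Gödel ¬ of 1 = 0 (operand ≠ 0)
(((S ⊃ R) ⊃ ((R ⊃ P) ∨ (Q ∨ (Q ⊃ R)))) ∨ ¬(((((¬S ⊃ Q) ∧ S) ⊃ (¬Q ⊃ P)) ⊃ ((¬R ∨ Q) ⊃ R)) ∨ ¬S)) = max(1, 0) = 1

1.00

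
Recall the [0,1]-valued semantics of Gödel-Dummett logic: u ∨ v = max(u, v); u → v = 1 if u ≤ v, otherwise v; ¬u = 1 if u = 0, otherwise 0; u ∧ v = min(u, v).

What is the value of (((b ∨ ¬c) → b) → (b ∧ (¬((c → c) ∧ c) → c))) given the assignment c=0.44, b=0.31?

¬c: Gödel ¬ of 0.44 = 0 (operand ≠ 0)
(b ∨ ¬c) = max(0.31, 0) = 0.31
((b ∨ ¬c) → b): 0.31 ≤ 0.31, so result = 1
(c → c): 0.44 ≤ 0.44, so result = 1
((c → c) ∧ c) = min(1, 0.44) = 0.44
¬((c → c) ∧ c): Gödel ¬ of 0.44 = 0 (operand ≠ 0)
(¬((c → c) ∧ c) → c): 0 ≤ 0.44, so result = 1
(b ∧ (¬((c → c) ∧ c) → c)) = min(0.31, 1) = 0.31
(((b ∨ ¬c) → b) → (b ∧ (¬((c → c) ∧ c) → c))): 1 > 0.31, so result = 0.31

0.31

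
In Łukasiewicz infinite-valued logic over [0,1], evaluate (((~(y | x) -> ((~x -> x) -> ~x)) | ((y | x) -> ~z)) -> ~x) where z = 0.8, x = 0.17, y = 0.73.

0.83

(y | x) = max(0.73, 0.17) = 0.73
~(y | x): Łukasiewicz ¬ gives 1 − 0.73 = 0.27
~x: Łukasiewicz ¬ gives 1 − 0.17 = 0.83
(~x -> x): min(1, 1 − 0.83 + 0.17) = 0.34
~x: Łukasiewicz ¬ gives 1 − 0.17 = 0.83
((~x -> x) -> ~x): min(1, 1 − 0.34 + 0.83) = 1
(~(y | x) -> ((~x -> x) -> ~x)): min(1, 1 − 0.27 + 1) = 1
(y | x) = max(0.73, 0.17) = 0.73
~z: Łukasiewicz ¬ gives 1 − 0.8 = 0.2
((y | x) -> ~z): min(1, 1 − 0.73 + 0.2) = 0.47
((~(y | x) -> ((~x -> x) -> ~x)) | ((y | x) -> ~z)) = max(1, 0.47) = 1
~x: Łukasiewicz ¬ gives 1 − 0.17 = 0.83
(((~(y | x) -> ((~x -> x) -> ~x)) | ((y | x) -> ~z)) -> ~x): min(1, 1 − 1 + 0.83) = 0.83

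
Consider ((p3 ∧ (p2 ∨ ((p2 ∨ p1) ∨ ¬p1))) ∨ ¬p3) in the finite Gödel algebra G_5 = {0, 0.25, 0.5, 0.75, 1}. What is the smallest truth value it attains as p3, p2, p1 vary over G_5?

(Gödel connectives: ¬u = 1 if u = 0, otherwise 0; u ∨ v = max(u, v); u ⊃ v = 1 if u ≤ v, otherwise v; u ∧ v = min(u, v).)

The minimum is attained at p3 = 0.25, p2 = 0, p1 = 0:
  (p2 ∨ p1) = max(0, 0) = 0
  ¬p1: Gödel ¬ of 0 = 1 (operand is 0)
  ((p2 ∨ p1) ∨ ¬p1) = max(0, 1) = 1
  (p2 ∨ ((p2 ∨ p1) ∨ ¬p1)) = max(0, 1) = 1
  (p3 ∧ (p2 ∨ ((p2 ∨ p1) ∨ ¬p1))) = min(0.25, 1) = 0.25
  ¬p3: Gödel ¬ of 0.25 = 0 (operand ≠ 0)
  ((p3 ∧ (p2 ∨ ((p2 ∨ p1) ∨ ¬p1))) ∨ ¬p3) = max(0.25, 0) = 0.25
Checking all 125 assignments confirms none give a value below 0.25.

0.25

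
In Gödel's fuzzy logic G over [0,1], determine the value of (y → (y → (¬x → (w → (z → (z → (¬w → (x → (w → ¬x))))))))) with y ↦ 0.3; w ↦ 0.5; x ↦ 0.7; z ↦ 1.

¬x: Gödel ¬ of 0.7 = 0 (operand ≠ 0)
¬w: Gödel ¬ of 0.5 = 0 (operand ≠ 0)
¬x: Gödel ¬ of 0.7 = 0 (operand ≠ 0)
(w → ¬x): 0.5 > 0, so result = 0
(x → (w → ¬x)): 0.7 > 0, so result = 0
(¬w → (x → (w → ¬x))): 0 ≤ 0, so result = 1
(z → (¬w → (x → (w → ¬x)))): 1 ≤ 1, so result = 1
(z → (z → (¬w → (x → (w → ¬x))))): 1 ≤ 1, so result = 1
(w → (z → (z → (¬w → (x → (w → ¬x)))))): 0.5 ≤ 1, so result = 1
(¬x → (w → (z → (z → (¬w → (x → (w → ¬x))))))): 0 ≤ 1, so result = 1
(y → (¬x → (w → (z → (z → (¬w → (x → (w → ¬x)))))))): 0.3 ≤ 1, so result = 1
(y → (y → (¬x → (w → (z → (z → (¬w → (x → (w → ¬x))))))))): 0.3 ≤ 1, so result = 1

1.00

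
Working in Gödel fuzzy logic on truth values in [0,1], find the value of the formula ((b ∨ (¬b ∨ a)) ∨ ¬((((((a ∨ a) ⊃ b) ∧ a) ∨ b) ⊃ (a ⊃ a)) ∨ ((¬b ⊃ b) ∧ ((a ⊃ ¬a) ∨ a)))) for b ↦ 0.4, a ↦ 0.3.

¬b: Gödel ¬ of 0.4 = 0 (operand ≠ 0)
(¬b ∨ a) = max(0, 0.3) = 0.3
(b ∨ (¬b ∨ a)) = max(0.4, 0.3) = 0.4
(a ∨ a) = max(0.3, 0.3) = 0.3
((a ∨ a) ⊃ b): 0.3 ≤ 0.4, so result = 1
(((a ∨ a) ⊃ b) ∧ a) = min(1, 0.3) = 0.3
((((a ∨ a) ⊃ b) ∧ a) ∨ b) = max(0.3, 0.4) = 0.4
(a ⊃ a): 0.3 ≤ 0.3, so result = 1
(((((a ∨ a) ⊃ b) ∧ a) ∨ b) ⊃ (a ⊃ a)): 0.4 ≤ 1, so result = 1
¬b: Gödel ¬ of 0.4 = 0 (operand ≠ 0)
(¬b ⊃ b): 0 ≤ 0.4, so result = 1
¬a: Gödel ¬ of 0.3 = 0 (operand ≠ 0)
(a ⊃ ¬a): 0.3 > 0, so result = 0
((a ⊃ ¬a) ∨ a) = max(0, 0.3) = 0.3
((¬b ⊃ b) ∧ ((a ⊃ ¬a) ∨ a)) = min(1, 0.3) = 0.3
((((((a ∨ a) ⊃ b) ∧ a) ∨ b) ⊃ (a ⊃ a)) ∨ ((¬b ⊃ b) ∧ ((a ⊃ ¬a) ∨ a))) = max(1, 0.3) = 1
¬((((((a ∨ a) ⊃ b) ∧ a) ∨ b) ⊃ (a ⊃ a)) ∨ ((¬b ⊃ b) ∧ ((a ⊃ ¬a) ∨ a))): Gödel ¬ of 1 = 0 (operand ≠ 0)
((b ∨ (¬b ∨ a)) ∨ ¬((((((a ∨ a) ⊃ b) ∧ a) ∨ b) ⊃ (a ⊃ a)) ∨ ((¬b ⊃ b) ∧ ((a ⊃ ¬a) ∨ a)))) = max(0.4, 0) = 0.4

0.40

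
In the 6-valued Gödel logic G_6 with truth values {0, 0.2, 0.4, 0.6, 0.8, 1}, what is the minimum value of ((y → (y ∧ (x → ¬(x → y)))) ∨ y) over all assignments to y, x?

0.20

The minimum is attained at y = 0.2, x = 0.2:
  (x → y): 0.2 ≤ 0.2, so result = 1
  ¬(x → y): Gödel ¬ of 1 = 0 (operand ≠ 0)
  (x → ¬(x → y)): 0.2 > 0, so result = 0
  (y ∧ (x → ¬(x → y))) = min(0.2, 0) = 0
  (y → (y ∧ (x → ¬(x → y)))): 0.2 > 0, so result = 0
  ((y → (y ∧ (x → ¬(x → y)))) ∨ y) = max(0, 0.2) = 0.2
Checking all 36 assignments confirms none give a value below 0.20.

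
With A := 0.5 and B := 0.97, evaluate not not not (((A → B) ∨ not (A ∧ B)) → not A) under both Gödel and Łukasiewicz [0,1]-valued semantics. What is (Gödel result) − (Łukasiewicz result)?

0.50

Gödel evaluation:
  (A → B): 0.5 ≤ 0.97, so result = 1
  (A ∧ B) = min(0.5, 0.97) = 0.5
  not (A ∧ B): Gödel ¬ of 0.5 = 0 (operand ≠ 0)
  ((A → B) ∨ not (A ∧ B)) = max(1, 0) = 1
  not A: Gödel ¬ of 0.5 = 0 (operand ≠ 0)
  (((A → B) ∨ not (A ∧ B)) → not A): 1 > 0, so result = 0
  not (((A → B) ∨ not (A ∧ B)) → not A): Gödel ¬ of 0 = 1 (operand is 0)
  not not (((A → B) ∨ not (A ∧ B)) → not A): Gödel ¬ of 1 = 0 (operand ≠ 0)
  not not not (((A → B) ∨ not (A ∧ B)) → not A): Gödel ¬ of 0 = 1 (operand is 0)
  Gödel value = 1
Łukasiewicz evaluation:
  (A → B): min(1, 1 − 0.5 + 0.97) = 1
  (A ∧ B) = min(0.5, 0.97) = 0.5
  not (A ∧ B): Łukasiewicz ¬ gives 1 − 0.5 = 0.5
  ((A → B) ∨ not (A ∧ B)) = max(1, 0.5) = 1
  not A: Łukasiewicz ¬ gives 1 − 0.5 = 0.5
  (((A → B) ∨ not (A ∧ B)) → not A): min(1, 1 − 1 + 0.5) = 0.5
  not (((A → B) ∨ not (A ∧ B)) → not A): Łukasiewicz ¬ gives 1 − 0.5 = 0.5
  not not (((A → B) ∨ not (A ∧ B)) → not A): Łukasiewicz ¬ gives 1 − 0.5 = 0.5
  not not not (((A → B) ∨ not (A ∧ B)) → not A): Łukasiewicz ¬ gives 1 − 0.5 = 0.5
  Łukasiewicz value = 0.5
Difference: 1 − 0.5 = 0.50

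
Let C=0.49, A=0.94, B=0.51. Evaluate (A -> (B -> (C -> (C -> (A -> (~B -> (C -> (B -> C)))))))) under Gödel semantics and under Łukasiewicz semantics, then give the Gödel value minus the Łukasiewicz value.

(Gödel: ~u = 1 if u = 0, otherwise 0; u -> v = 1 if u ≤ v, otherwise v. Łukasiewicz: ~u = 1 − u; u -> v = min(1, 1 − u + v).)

Gödel evaluation:
  ~B: Gödel ¬ of 0.51 = 0 (operand ≠ 0)
  (B -> C): 0.51 > 0.49, so result = 0.49
  (C -> (B -> C)): 0.49 ≤ 0.49, so result = 1
  (~B -> (C -> (B -> C))): 0 ≤ 1, so result = 1
  (A -> (~B -> (C -> (B -> C)))): 0.94 ≤ 1, so result = 1
  (C -> (A -> (~B -> (C -> (B -> C))))): 0.49 ≤ 1, so result = 1
  (C -> (C -> (A -> (~B -> (C -> (B -> C)))))): 0.49 ≤ 1, so result = 1
  (B -> (C -> (C -> (A -> (~B -> (C -> (B -> C))))))): 0.51 ≤ 1, so result = 1
  (A -> (B -> (C -> (C -> (A -> (~B -> (C -> (B -> C)))))))): 0.94 ≤ 1, so result = 1
  Gödel value = 1
Łukasiewicz evaluation:
  ~B: Łukasiewicz ¬ gives 1 − 0.51 = 0.49
  (B -> C): min(1, 1 − 0.51 + 0.49) = 0.98
  (C -> (B -> C)): min(1, 1 − 0.49 + 0.98) = 1
  (~B -> (C -> (B -> C))): min(1, 1 − 0.49 + 1) = 1
  (A -> (~B -> (C -> (B -> C)))): min(1, 1 − 0.94 + 1) = 1
  (C -> (A -> (~B -> (C -> (B -> C))))): min(1, 1 − 0.49 + 1) = 1
  (C -> (C -> (A -> (~B -> (C -> (B -> C)))))): min(1, 1 − 0.49 + 1) = 1
  (B -> (C -> (C -> (A -> (~B -> (C -> (B -> C))))))): min(1, 1 − 0.51 + 1) = 1
  (A -> (B -> (C -> (C -> (A -> (~B -> (C -> (B -> C)))))))): min(1, 1 − 0.94 + 1) = 1
  Łukasiewicz value = 1
Difference: 1 − 1 = 0.00

0.00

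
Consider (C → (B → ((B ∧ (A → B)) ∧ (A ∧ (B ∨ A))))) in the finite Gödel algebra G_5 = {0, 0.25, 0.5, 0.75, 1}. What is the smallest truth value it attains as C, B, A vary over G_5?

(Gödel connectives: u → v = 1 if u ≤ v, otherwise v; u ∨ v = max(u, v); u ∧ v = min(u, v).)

The minimum is attained at C = 0.25, B = 0.25, A = 0:
  (A → B): 0 ≤ 0.25, so result = 1
  (B ∧ (A → B)) = min(0.25, 1) = 0.25
  (B ∨ A) = max(0.25, 0) = 0.25
  (A ∧ (B ∨ A)) = min(0, 0.25) = 0
  ((B ∧ (A → B)) ∧ (A ∧ (B ∨ A))) = min(0.25, 0) = 0
  (B → ((B ∧ (A → B)) ∧ (A ∧ (B ∨ A)))): 0.25 > 0, so result = 0
  (C → (B → ((B ∧ (A → B)) ∧ (A ∧ (B ∨ A))))): 0.25 > 0, so result = 0
Checking all 125 assignments confirms none give a value below 0.00.

0.00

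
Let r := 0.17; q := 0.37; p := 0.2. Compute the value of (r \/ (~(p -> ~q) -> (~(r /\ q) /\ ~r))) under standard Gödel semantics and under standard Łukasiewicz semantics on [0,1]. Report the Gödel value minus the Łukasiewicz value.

-0.83

Gödel evaluation:
  ~q: Gödel ¬ of 0.37 = 0 (operand ≠ 0)
  (p -> ~q): 0.2 > 0, so result = 0
  ~(p -> ~q): Gödel ¬ of 0 = 1 (operand is 0)
  (r /\ q) = min(0.17, 0.37) = 0.17
  ~(r /\ q): Gödel ¬ of 0.17 = 0 (operand ≠ 0)
  ~r: Gödel ¬ of 0.17 = 0 (operand ≠ 0)
  (~(r /\ q) /\ ~r) = min(0, 0) = 0
  (~(p -> ~q) -> (~(r /\ q) /\ ~r)): 1 > 0, so result = 0
  (r \/ (~(p -> ~q) -> (~(r /\ q) /\ ~r))) = max(0.17, 0) = 0.17
  Gödel value = 0.17
Łukasiewicz evaluation:
  ~q: Łukasiewicz ¬ gives 1 − 0.37 = 0.63
  (p -> ~q): min(1, 1 − 0.2 + 0.63) = 1
  ~(p -> ~q): Łukasiewicz ¬ gives 1 − 1 = 0
  (r /\ q) = min(0.17, 0.37) = 0.17
  ~(r /\ q): Łukasiewicz ¬ gives 1 − 0.17 = 0.83
  ~r: Łukasiewicz ¬ gives 1 − 0.17 = 0.83
  (~(r /\ q) /\ ~r) = min(0.83, 0.83) = 0.83
  (~(p -> ~q) -> (~(r /\ q) /\ ~r)): min(1, 1 − 0 + 0.83) = 1
  (r \/ (~(p -> ~q) -> (~(r /\ q) /\ ~r))) = max(0.17, 1) = 1
  Łukasiewicz value = 1
Difference: 0.17 − 1 = -0.83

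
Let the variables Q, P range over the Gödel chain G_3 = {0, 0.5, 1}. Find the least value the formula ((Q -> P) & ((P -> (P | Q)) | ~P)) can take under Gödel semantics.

The minimum is attained at Q = 0.5, P = 0:
  (Q -> P): 0.5 > 0, so result = 0
  (P | Q) = max(0, 0.5) = 0.5
  (P -> (P | Q)): 0 ≤ 0.5, so result = 1
  ~P: Gödel ¬ of 0 = 1 (operand is 0)
  ((P -> (P | Q)) | ~P) = max(1, 1) = 1
  ((Q -> P) & ((P -> (P | Q)) | ~P)) = min(0, 1) = 0
Checking all 9 assignments confirms none give a value below 0.00.

0.00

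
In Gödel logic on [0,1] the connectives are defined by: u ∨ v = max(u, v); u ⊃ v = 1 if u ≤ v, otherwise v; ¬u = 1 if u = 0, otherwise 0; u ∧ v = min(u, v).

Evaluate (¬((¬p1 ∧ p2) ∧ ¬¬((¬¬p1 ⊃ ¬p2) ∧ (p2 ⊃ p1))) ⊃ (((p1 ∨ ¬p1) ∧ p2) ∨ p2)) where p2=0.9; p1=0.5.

0.90

¬p1: Gödel ¬ of 0.5 = 0 (operand ≠ 0)
(¬p1 ∧ p2) = min(0, 0.9) = 0
¬p1: Gödel ¬ of 0.5 = 0 (operand ≠ 0)
¬¬p1: Gödel ¬ of 0 = 1 (operand is 0)
¬p2: Gödel ¬ of 0.9 = 0 (operand ≠ 0)
(¬¬p1 ⊃ ¬p2): 1 > 0, so result = 0
(p2 ⊃ p1): 0.9 > 0.5, so result = 0.5
((¬¬p1 ⊃ ¬p2) ∧ (p2 ⊃ p1)) = min(0, 0.5) = 0
¬((¬¬p1 ⊃ ¬p2) ∧ (p2 ⊃ p1)): Gödel ¬ of 0 = 1 (operand is 0)
¬¬((¬¬p1 ⊃ ¬p2) ∧ (p2 ⊃ p1)): Gödel ¬ of 1 = 0 (operand ≠ 0)
((¬p1 ∧ p2) ∧ ¬¬((¬¬p1 ⊃ ¬p2) ∧ (p2 ⊃ p1))) = min(0, 0) = 0
¬((¬p1 ∧ p2) ∧ ¬¬((¬¬p1 ⊃ ¬p2) ∧ (p2 ⊃ p1))): Gödel ¬ of 0 = 1 (operand is 0)
¬p1: Gödel ¬ of 0.5 = 0 (operand ≠ 0)
(p1 ∨ ¬p1) = max(0.5, 0) = 0.5
((p1 ∨ ¬p1) ∧ p2) = min(0.5, 0.9) = 0.5
(((p1 ∨ ¬p1) ∧ p2) ∨ p2) = max(0.5, 0.9) = 0.9
(¬((¬p1 ∧ p2) ∧ ¬¬((¬¬p1 ⊃ ¬p2) ∧ (p2 ⊃ p1))) ⊃ (((p1 ∨ ¬p1) ∧ p2) ∨ p2)): 1 > 0.9, so result = 0.9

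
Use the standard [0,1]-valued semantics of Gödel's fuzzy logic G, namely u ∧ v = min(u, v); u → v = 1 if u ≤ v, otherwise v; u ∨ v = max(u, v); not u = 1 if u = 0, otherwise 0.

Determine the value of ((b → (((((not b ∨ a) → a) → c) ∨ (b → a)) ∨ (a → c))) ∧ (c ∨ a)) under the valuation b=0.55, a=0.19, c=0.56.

0.56

not b: Gödel ¬ of 0.55 = 0 (operand ≠ 0)
(not b ∨ a) = max(0, 0.19) = 0.19
((not b ∨ a) → a): 0.19 ≤ 0.19, so result = 1
(((not b ∨ a) → a) → c): 1 > 0.56, so result = 0.56
(b → a): 0.55 > 0.19, so result = 0.19
((((not b ∨ a) → a) → c) ∨ (b → a)) = max(0.56, 0.19) = 0.56
(a → c): 0.19 ≤ 0.56, so result = 1
(((((not b ∨ a) → a) → c) ∨ (b → a)) ∨ (a → c)) = max(0.56, 1) = 1
(b → (((((not b ∨ a) → a) → c) ∨ (b → a)) ∨ (a → c))): 0.55 ≤ 1, so result = 1
(c ∨ a) = max(0.56, 0.19) = 0.56
((b → (((((not b ∨ a) → a) → c) ∨ (b → a)) ∨ (a → c))) ∧ (c ∨ a)) = min(1, 0.56) = 0.56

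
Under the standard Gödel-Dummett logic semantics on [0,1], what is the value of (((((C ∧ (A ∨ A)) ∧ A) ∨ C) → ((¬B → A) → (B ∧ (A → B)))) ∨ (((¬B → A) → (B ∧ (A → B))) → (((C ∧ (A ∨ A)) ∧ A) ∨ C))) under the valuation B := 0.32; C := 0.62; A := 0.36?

(A ∨ A) = max(0.36, 0.36) = 0.36
(C ∧ (A ∨ A)) = min(0.62, 0.36) = 0.36
((C ∧ (A ∨ A)) ∧ A) = min(0.36, 0.36) = 0.36
(((C ∧ (A ∨ A)) ∧ A) ∨ C) = max(0.36, 0.62) = 0.62
¬B: Gödel ¬ of 0.32 = 0 (operand ≠ 0)
(¬B → A): 0 ≤ 0.36, so result = 1
(A → B): 0.36 > 0.32, so result = 0.32
(B ∧ (A → B)) = min(0.32, 0.32) = 0.32
((¬B → A) → (B ∧ (A → B))): 1 > 0.32, so result = 0.32
((((C ∧ (A ∨ A)) ∧ A) ∨ C) → ((¬B → A) → (B ∧ (A → B)))): 0.62 > 0.32, so result = 0.32
¬B: Gödel ¬ of 0.32 = 0 (operand ≠ 0)
(¬B → A): 0 ≤ 0.36, so result = 1
(A → B): 0.36 > 0.32, so result = 0.32
(B ∧ (A → B)) = min(0.32, 0.32) = 0.32
((¬B → A) → (B ∧ (A → B))): 1 > 0.32, so result = 0.32
(A ∨ A) = max(0.36, 0.36) = 0.36
(C ∧ (A ∨ A)) = min(0.62, 0.36) = 0.36
((C ∧ (A ∨ A)) ∧ A) = min(0.36, 0.36) = 0.36
(((C ∧ (A ∨ A)) ∧ A) ∨ C) = max(0.36, 0.62) = 0.62
(((¬B → A) → (B ∧ (A → B))) → (((C ∧ (A ∨ A)) ∧ A) ∨ C)): 0.32 ≤ 0.62, so result = 1
(((((C ∧ (A ∨ A)) ∧ A) ∨ C) → ((¬B → A) → (B ∧ (A → B)))) ∨ (((¬B → A) → (B ∧ (A → B))) → (((C ∧ (A ∨ A)) ∧ A) ∨ C))) = max(0.32, 1) = 1

1.00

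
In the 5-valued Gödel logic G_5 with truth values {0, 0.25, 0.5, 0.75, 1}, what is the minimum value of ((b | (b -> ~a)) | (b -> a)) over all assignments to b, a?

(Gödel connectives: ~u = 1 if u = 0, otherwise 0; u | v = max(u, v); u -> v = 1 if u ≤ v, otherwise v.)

0.50

The minimum is attained at b = 0.5, a = 0.25:
  ~a: Gödel ¬ of 0.25 = 0 (operand ≠ 0)
  (b -> ~a): 0.5 > 0, so result = 0
  (b | (b -> ~a)) = max(0.5, 0) = 0.5
  (b -> a): 0.5 > 0.25, so result = 0.25
  ((b | (b -> ~a)) | (b -> a)) = max(0.5, 0.25) = 0.5
Checking all 25 assignments confirms none give a value below 0.50.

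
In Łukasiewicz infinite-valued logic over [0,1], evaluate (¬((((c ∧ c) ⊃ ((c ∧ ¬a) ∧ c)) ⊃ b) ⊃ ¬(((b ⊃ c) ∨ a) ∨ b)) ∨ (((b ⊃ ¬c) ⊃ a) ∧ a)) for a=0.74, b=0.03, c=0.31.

0.74

(c ∧ c) = min(0.31, 0.31) = 0.31
¬a: Łukasiewicz ¬ gives 1 − 0.74 = 0.26
(c ∧ ¬a) = min(0.31, 0.26) = 0.26
((c ∧ ¬a) ∧ c) = min(0.26, 0.31) = 0.26
((c ∧ c) ⊃ ((c ∧ ¬a) ∧ c)): min(1, 1 − 0.31 + 0.26) = 0.95
(((c ∧ c) ⊃ ((c ∧ ¬a) ∧ c)) ⊃ b): min(1, 1 − 0.95 + 0.03) = 0.08
(b ⊃ c): min(1, 1 − 0.03 + 0.31) = 1
((b ⊃ c) ∨ a) = max(1, 0.74) = 1
(((b ⊃ c) ∨ a) ∨ b) = max(1, 0.03) = 1
¬(((b ⊃ c) ∨ a) ∨ b): Łukasiewicz ¬ gives 1 − 1 = 0
((((c ∧ c) ⊃ ((c ∧ ¬a) ∧ c)) ⊃ b) ⊃ ¬(((b ⊃ c) ∨ a) ∨ b)): min(1, 1 − 0.08 + 0) = 0.92
¬((((c ∧ c) ⊃ ((c ∧ ¬a) ∧ c)) ⊃ b) ⊃ ¬(((b ⊃ c) ∨ a) ∨ b)): Łukasiewicz ¬ gives 1 − 0.92 = 0.08
¬c: Łukasiewicz ¬ gives 1 − 0.31 = 0.69
(b ⊃ ¬c): min(1, 1 − 0.03 + 0.69) = 1
((b ⊃ ¬c) ⊃ a): min(1, 1 − 1 + 0.74) = 0.74
(((b ⊃ ¬c) ⊃ a) ∧ a) = min(0.74, 0.74) = 0.74
(¬((((c ∧ c) ⊃ ((c ∧ ¬a) ∧ c)) ⊃ b) ⊃ ¬(((b ⊃ c) ∨ a) ∨ b)) ∨ (((b ⊃ ¬c) ⊃ a) ∧ a)) = max(0.08, 0.74) = 0.74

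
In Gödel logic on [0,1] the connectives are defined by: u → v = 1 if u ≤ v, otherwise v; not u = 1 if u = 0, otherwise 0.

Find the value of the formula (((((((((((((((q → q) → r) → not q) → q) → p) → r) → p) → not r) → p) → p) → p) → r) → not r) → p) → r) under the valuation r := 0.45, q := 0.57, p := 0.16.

(q → q): 0.57 ≤ 0.57, so result = 1
((q → q) → r): 1 > 0.45, so result = 0.45
not q: Gödel ¬ of 0.57 = 0 (operand ≠ 0)
(((q → q) → r) → not q): 0.45 > 0, so result = 0
((((q → q) → r) → not q) → q): 0 ≤ 0.57, so result = 1
(((((q → q) → r) → not q) → q) → p): 1 > 0.16, so result = 0.16
((((((q → q) → r) → not q) → q) → p) → r): 0.16 ≤ 0.45, so result = 1
(((((((q → q) → r) → not q) → q) → p) → r) → p): 1 > 0.16, so result = 0.16
not r: Gödel ¬ of 0.45 = 0 (operand ≠ 0)
((((((((q → q) → r) → not q) → q) → p) → r) → p) → not r): 0.16 > 0, so result = 0
(((((((((q → q) → r) → not q) → q) → p) → r) → p) → not r) → p): 0 ≤ 0.16, so result = 1
((((((((((q → q) → r) → not q) → q) → p) → r) → p) → not r) → p) → p): 1 > 0.16, so result = 0.16
(((((((((((q → q) → r) → not q) → q) → p) → r) → p) → not r) → p) → p) → p): 0.16 ≤ 0.16, so result = 1
((((((((((((q → q) → r) → not q) → q) → p) → r) → p) → not r) → p) → p) → p) → r): 1 > 0.45, so result = 0.45
not r: Gödel ¬ of 0.45 = 0 (operand ≠ 0)
(((((((((((((q → q) → r) → not q) → q) → p) → r) → p) → not r) → p) → p) → p) → r) → not r): 0.45 > 0, so result = 0
((((((((((((((q → q) → r) → not q) → q) → p) → r) → p) → not r) → p) → p) → p) → r) → not r) → p): 0 ≤ 0.16, so result = 1
(((((((((((((((q → q) → r) → not q) → q) → p) → r) → p) → not r) → p) → p) → p) → r) → not r) → p) → r): 1 > 0.45, so result = 0.45

0.45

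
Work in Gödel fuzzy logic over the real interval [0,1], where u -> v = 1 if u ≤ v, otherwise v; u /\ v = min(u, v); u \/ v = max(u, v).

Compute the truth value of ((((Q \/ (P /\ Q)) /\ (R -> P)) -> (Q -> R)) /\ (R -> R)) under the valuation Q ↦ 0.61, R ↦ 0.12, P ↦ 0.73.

0.12

(P /\ Q) = min(0.73, 0.61) = 0.61
(Q \/ (P /\ Q)) = max(0.61, 0.61) = 0.61
(R -> P): 0.12 ≤ 0.73, so result = 1
((Q \/ (P /\ Q)) /\ (R -> P)) = min(0.61, 1) = 0.61
(Q -> R): 0.61 > 0.12, so result = 0.12
(((Q \/ (P /\ Q)) /\ (R -> P)) -> (Q -> R)): 0.61 > 0.12, so result = 0.12
(R -> R): 0.12 ≤ 0.12, so result = 1
((((Q \/ (P /\ Q)) /\ (R -> P)) -> (Q -> R)) /\ (R -> R)) = min(0.12, 1) = 0.12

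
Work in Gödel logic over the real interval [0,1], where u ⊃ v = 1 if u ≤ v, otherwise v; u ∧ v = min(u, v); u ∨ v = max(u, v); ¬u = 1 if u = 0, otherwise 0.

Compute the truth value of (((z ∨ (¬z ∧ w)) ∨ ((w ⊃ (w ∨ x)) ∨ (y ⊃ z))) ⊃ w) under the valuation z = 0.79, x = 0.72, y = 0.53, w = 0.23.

0.23

¬z: Gödel ¬ of 0.79 = 0 (operand ≠ 0)
(¬z ∧ w) = min(0, 0.23) = 0
(z ∨ (¬z ∧ w)) = max(0.79, 0) = 0.79
(w ∨ x) = max(0.23, 0.72) = 0.72
(w ⊃ (w ∨ x)): 0.23 ≤ 0.72, so result = 1
(y ⊃ z): 0.53 ≤ 0.79, so result = 1
((w ⊃ (w ∨ x)) ∨ (y ⊃ z)) = max(1, 1) = 1
((z ∨ (¬z ∧ w)) ∨ ((w ⊃ (w ∨ x)) ∨ (y ⊃ z))) = max(0.79, 1) = 1
(((z ∨ (¬z ∧ w)) ∨ ((w ⊃ (w ∨ x)) ∨ (y ⊃ z))) ⊃ w): 1 > 0.23, so result = 0.23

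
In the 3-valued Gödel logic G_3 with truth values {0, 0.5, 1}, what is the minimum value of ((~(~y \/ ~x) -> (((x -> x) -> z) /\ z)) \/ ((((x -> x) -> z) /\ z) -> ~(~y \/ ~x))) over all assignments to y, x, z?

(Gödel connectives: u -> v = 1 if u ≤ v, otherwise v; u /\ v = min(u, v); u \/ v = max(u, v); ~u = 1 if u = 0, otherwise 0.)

Every assignment gives 1. For instance at y = 0, x = 0, z = 0:
  ~y: Gödel ¬ of 0 = 1 (operand is 0)
  ~x: Gödel ¬ of 0 = 1 (operand is 0)
  (~y \/ ~x) = max(1, 1) = 1
  ~(~y \/ ~x): Gödel ¬ of 1 = 0 (operand ≠ 0)
  (x -> x): 0 ≤ 0, so result = 1
  ((x -> x) -> z): 1 > 0, so result = 0
  (((x -> x) -> z) /\ z) = min(0, 0) = 0
  (~(~y \/ ~x) -> (((x -> x) -> z) /\ z)): 0 ≤ 0, so result = 1
  (x -> x): 0 ≤ 0, so result = 1
  ((x -> x) -> z): 1 > 0, so result = 0
  (((x -> x) -> z) /\ z) = min(0, 0) = 0
  ~y: Gödel ¬ of 0 = 1 (operand is 0)
  ~x: Gödel ¬ of 0 = 1 (operand is 0)
  (~y \/ ~x) = max(1, 1) = 1
  ~(~y \/ ~x): Gödel ¬ of 1 = 0 (operand ≠ 0)
  ((((x -> x) -> z) /\ z) -> ~(~y \/ ~x)): 0 ≤ 0, so result = 1
  ((~(~y \/ ~x) -> (((x -> x) -> z) /\ z)) \/ ((((x -> x) -> z) /\ z) -> ~(~y \/ ~x))) = max(1, 1) = 1
All 27 assignments give value 1 — the formula is a G_3-tautology.

1.00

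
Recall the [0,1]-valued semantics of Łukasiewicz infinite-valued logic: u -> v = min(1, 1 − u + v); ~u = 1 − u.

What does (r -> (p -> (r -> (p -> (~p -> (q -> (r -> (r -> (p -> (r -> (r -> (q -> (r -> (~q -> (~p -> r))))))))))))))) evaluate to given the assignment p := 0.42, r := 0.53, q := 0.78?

1.00

~p: Łukasiewicz ¬ gives 1 − 0.42 = 0.58
~q: Łukasiewicz ¬ gives 1 − 0.78 = 0.22
~p: Łukasiewicz ¬ gives 1 − 0.42 = 0.58
(~p -> r): min(1, 1 − 0.58 + 0.53) = 0.95
(~q -> (~p -> r)): min(1, 1 − 0.22 + 0.95) = 1
(r -> (~q -> (~p -> r))): min(1, 1 − 0.53 + 1) = 1
(q -> (r -> (~q -> (~p -> r)))): min(1, 1 − 0.78 + 1) = 1
(r -> (q -> (r -> (~q -> (~p -> r))))): min(1, 1 − 0.53 + 1) = 1
(r -> (r -> (q -> (r -> (~q -> (~p -> r)))))): min(1, 1 − 0.53 + 1) = 1
(p -> (r -> (r -> (q -> (r -> (~q -> (~p -> r))))))): min(1, 1 − 0.42 + 1) = 1
(r -> (p -> (r -> (r -> (q -> (r -> (~q -> (~p -> r)))))))): min(1, 1 − 0.53 + 1) = 1
(r -> (r -> (p -> (r -> (r -> (q -> (r -> (~q -> (~p -> r))))))))): min(1, 1 − 0.53 + 1) = 1
(q -> (r -> (r -> (p -> (r -> (r -> (q -> (r -> (~q -> (~p -> r)))))))))): min(1, 1 − 0.78 + 1) = 1
(~p -> (q -> (r -> (r -> (p -> (r -> (r -> (q -> (r -> (~q -> (~p -> r))))))))))): min(1, 1 − 0.58 + 1) = 1
(p -> (~p -> (q -> (r -> (r -> (p -> (r -> (r -> (q -> (r -> (~q -> (~p -> r)))))))))))): min(1, 1 − 0.42 + 1) = 1
(r -> (p -> (~p -> (q -> (r -> (r -> (p -> (r -> (r -> (q -> (r -> (~q -> (~p -> r))))))))))))): min(1, 1 − 0.53 + 1) = 1
(p -> (r -> (p -> (~p -> (q -> (r -> (r -> (p -> (r -> (r -> (q -> (r -> (~q -> (~p -> r)))))))))))))): min(1, 1 − 0.42 + 1) = 1
(r -> (p -> (r -> (p -> (~p -> (q -> (r -> (r -> (p -> (r -> (r -> (q -> (r -> (~q -> (~p -> r))))))))))))))): min(1, 1 − 0.53 + 1) = 1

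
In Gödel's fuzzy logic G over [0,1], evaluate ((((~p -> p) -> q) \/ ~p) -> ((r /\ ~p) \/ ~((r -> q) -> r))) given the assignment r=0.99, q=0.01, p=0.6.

0.00

~p: Gödel ¬ of 0.6 = 0 (operand ≠ 0)
(~p -> p): 0 ≤ 0.6, so result = 1
((~p -> p) -> q): 1 > 0.01, so result = 0.01
~p: Gödel ¬ of 0.6 = 0 (operand ≠ 0)
(((~p -> p) -> q) \/ ~p) = max(0.01, 0) = 0.01
~p: Gödel ¬ of 0.6 = 0 (operand ≠ 0)
(r /\ ~p) = min(0.99, 0) = 0
(r -> q): 0.99 > 0.01, so result = 0.01
((r -> q) -> r): 0.01 ≤ 0.99, so result = 1
~((r -> q) -> r): Gödel ¬ of 1 = 0 (operand ≠ 0)
((r /\ ~p) \/ ~((r -> q) -> r)) = max(0, 0) = 0
((((~p -> p) -> q) \/ ~p) -> ((r /\ ~p) \/ ~((r -> q) -> r))): 0.01 > 0, so result = 0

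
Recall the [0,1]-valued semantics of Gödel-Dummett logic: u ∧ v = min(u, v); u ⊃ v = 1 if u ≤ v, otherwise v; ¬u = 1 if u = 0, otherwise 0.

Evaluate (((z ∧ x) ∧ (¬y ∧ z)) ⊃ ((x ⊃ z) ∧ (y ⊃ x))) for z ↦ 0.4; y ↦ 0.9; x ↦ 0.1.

(z ∧ x) = min(0.4, 0.1) = 0.1
¬y: Gödel ¬ of 0.9 = 0 (operand ≠ 0)
(¬y ∧ z) = min(0, 0.4) = 0
((z ∧ x) ∧ (¬y ∧ z)) = min(0.1, 0) = 0
(x ⊃ z): 0.1 ≤ 0.4, so result = 1
(y ⊃ x): 0.9 > 0.1, so result = 0.1
((x ⊃ z) ∧ (y ⊃ x)) = min(1, 0.1) = 0.1
(((z ∧ x) ∧ (¬y ∧ z)) ⊃ ((x ⊃ z) ∧ (y ⊃ x))): 0 ≤ 0.1, so result = 1

1.00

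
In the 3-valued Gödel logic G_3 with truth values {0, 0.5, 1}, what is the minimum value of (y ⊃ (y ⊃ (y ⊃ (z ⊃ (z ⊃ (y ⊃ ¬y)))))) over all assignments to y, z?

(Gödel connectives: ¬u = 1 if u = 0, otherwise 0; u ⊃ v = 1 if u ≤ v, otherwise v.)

0.00

The minimum is attained at y = 0.5, z = 0.5:
  ¬y: Gödel ¬ of 0.5 = 0 (operand ≠ 0)
  (y ⊃ ¬y): 0.5 > 0, so result = 0
  (z ⊃ (y ⊃ ¬y)): 0.5 > 0, so result = 0
  (z ⊃ (z ⊃ (y ⊃ ¬y))): 0.5 > 0, so result = 0
  (y ⊃ (z ⊃ (z ⊃ (y ⊃ ¬y)))): 0.5 > 0, so result = 0
  (y ⊃ (y ⊃ (z ⊃ (z ⊃ (y ⊃ ¬y))))): 0.5 > 0, so result = 0
  (y ⊃ (y ⊃ (y ⊃ (z ⊃ (z ⊃ (y ⊃ ¬y)))))): 0.5 > 0, so result = 0
Checking all 9 assignments confirms none give a value below 0.00.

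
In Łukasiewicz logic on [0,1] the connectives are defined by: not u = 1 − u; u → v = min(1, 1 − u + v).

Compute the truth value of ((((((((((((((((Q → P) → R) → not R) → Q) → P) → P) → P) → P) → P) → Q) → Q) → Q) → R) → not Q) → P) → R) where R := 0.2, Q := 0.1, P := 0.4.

0.70

(Q → P): min(1, 1 − 0.1 + 0.4) = 1
((Q → P) → R): min(1, 1 − 1 + 0.2) = 0.2
not R: Łukasiewicz ¬ gives 1 − 0.2 = 0.8
(((Q → P) → R) → not R): min(1, 1 − 0.2 + 0.8) = 1
((((Q → P) → R) → not R) → Q): min(1, 1 − 1 + 0.1) = 0.1
(((((Q → P) → R) → not R) → Q) → P): min(1, 1 − 0.1 + 0.4) = 1
((((((Q → P) → R) → not R) → Q) → P) → P): min(1, 1 − 1 + 0.4) = 0.4
(((((((Q → P) → R) → not R) → Q) → P) → P) → P): min(1, 1 − 0.4 + 0.4) = 1
((((((((Q → P) → R) → not R) → Q) → P) → P) → P) → P): min(1, 1 − 1 + 0.4) = 0.4
(((((((((Q → P) → R) → not R) → Q) → P) → P) → P) → P) → P): min(1, 1 − 0.4 + 0.4) = 1
((((((((((Q → P) → R) → not R) → Q) → P) → P) → P) → P) → P) → Q): min(1, 1 − 1 + 0.1) = 0.1
(((((((((((Q → P) → R) → not R) → Q) → P) → P) → P) → P) → P) → Q) → Q): min(1, 1 − 0.1 + 0.1) = 1
((((((((((((Q → P) → R) → not R) → Q) → P) → P) → P) → P) → P) → Q) → Q) → Q): min(1, 1 − 1 + 0.1) = 0.1
(((((((((((((Q → P) → R) → not R) → Q) → P) → P) → P) → P) → P) → Q) → Q) → Q) → R): min(1, 1 − 0.1 + 0.2) = 1
not Q: Łukasiewicz ¬ gives 1 − 0.1 = 0.9
((((((((((((((Q → P) → R) → not R) → Q) → P) → P) → P) → P) → P) → Q) → Q) → Q) → R) → not Q): min(1, 1 − 1 + 0.9) = 0.9
(((((((((((((((Q → P) → R) → not R) → Q) → P) → P) → P) → P) → P) → Q) → Q) → Q) → R) → not Q) → P): min(1, 1 − 0.9 + 0.4) = 0.5
((((((((((((((((Q → P) → R) → not R) → Q) → P) → P) → P) → P) → P) → Q) → Q) → Q) → R) → not Q) → P) → R): min(1, 1 − 0.5 + 0.2) = 0.7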